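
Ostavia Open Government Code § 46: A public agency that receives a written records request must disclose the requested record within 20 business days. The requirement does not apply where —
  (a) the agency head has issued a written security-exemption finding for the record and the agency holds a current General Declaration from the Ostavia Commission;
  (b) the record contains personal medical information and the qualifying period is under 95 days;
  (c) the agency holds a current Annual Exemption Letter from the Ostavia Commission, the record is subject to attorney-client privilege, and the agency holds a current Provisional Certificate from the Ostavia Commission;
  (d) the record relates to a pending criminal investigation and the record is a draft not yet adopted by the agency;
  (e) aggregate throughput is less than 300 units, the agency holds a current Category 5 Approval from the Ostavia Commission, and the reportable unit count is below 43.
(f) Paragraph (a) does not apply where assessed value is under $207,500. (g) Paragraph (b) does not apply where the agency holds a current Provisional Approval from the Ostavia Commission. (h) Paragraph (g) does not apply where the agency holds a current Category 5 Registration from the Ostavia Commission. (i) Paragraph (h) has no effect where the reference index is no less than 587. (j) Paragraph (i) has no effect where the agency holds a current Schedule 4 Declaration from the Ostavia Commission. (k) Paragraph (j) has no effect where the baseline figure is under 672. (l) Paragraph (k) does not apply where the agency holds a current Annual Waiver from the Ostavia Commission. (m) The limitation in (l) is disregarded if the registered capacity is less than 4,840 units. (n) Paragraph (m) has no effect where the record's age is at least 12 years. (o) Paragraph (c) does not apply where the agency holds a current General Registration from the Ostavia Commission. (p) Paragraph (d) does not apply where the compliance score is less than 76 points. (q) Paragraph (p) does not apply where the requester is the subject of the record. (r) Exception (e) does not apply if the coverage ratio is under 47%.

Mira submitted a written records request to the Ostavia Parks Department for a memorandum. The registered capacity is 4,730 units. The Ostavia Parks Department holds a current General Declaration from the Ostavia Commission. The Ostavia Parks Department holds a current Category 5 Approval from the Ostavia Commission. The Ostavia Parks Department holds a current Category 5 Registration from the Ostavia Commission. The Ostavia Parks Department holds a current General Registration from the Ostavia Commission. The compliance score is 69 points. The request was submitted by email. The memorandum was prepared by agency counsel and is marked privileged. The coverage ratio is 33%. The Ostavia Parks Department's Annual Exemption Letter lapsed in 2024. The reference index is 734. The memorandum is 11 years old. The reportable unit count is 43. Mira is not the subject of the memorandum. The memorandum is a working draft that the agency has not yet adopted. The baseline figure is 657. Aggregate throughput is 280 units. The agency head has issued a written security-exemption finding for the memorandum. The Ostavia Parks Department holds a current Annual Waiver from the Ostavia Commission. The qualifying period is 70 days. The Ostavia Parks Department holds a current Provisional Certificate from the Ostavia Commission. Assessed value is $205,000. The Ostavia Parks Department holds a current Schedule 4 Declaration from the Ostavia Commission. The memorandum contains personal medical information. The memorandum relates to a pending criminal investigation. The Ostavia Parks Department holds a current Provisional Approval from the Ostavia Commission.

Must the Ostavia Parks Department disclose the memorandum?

Exception (a) is satisfied on its face — a written security-exemption finding has been issued; a current General Declaration is held. But: (f) is triggered — assessed value is $205,000, under the $207,500 limit. (a) is therefore removed.
Exception (b): the memorandum contains personal medical information; the qualifying period is 70 days, under the 95 days limit — every condition holds. However, paragraphs (g)–(n) must be considered: (g) operates against (b): a current Provisional Approval is held. (h) applies (a current Category 5 Registration is held), but is itself disapplied by (i): (i) operates against (h): the reference index is 734, meeting the 587 threshold. (j) would limit (i) — a current Schedule 4 Declaration is held — but (k) sets (j) aside: (k) is triggered — the baseline figure is 657, under the 672 limit. (l) applies (a current Annual Waiver is held), but is itself disapplied by (m): (m) applies — the registered capacity is 4,730 units, less than the 4,840 units limit. (n), which would lift (m), is inapplicable — the record's age is 11 years, short of 12 years. Exception (b) does not apply.
Exception (c) requires that the agency holds a current Annual Exemption Letter from the Ostavia Commission; but the Annual Exemption Letter is not current, so (c) is unavailable.
Exception (d) is satisfied on its face — the memorandum relates to a pending investigation; the memorandum is an unadopted draft. Turning to paragraphs (p)–(q): (p) is engaged — the compliance score is 69 points, less than the 76 points limit. (q), which would lift (p), is inapplicable — Mira is not the subject of the memorandum. Exception (d) does not apply.
Exception (e) does not apply: the reportable unit count is 43, not below 43.
No exception displaces § 46.

Yes — the Ostavia Parks Department must disclose the memorandum.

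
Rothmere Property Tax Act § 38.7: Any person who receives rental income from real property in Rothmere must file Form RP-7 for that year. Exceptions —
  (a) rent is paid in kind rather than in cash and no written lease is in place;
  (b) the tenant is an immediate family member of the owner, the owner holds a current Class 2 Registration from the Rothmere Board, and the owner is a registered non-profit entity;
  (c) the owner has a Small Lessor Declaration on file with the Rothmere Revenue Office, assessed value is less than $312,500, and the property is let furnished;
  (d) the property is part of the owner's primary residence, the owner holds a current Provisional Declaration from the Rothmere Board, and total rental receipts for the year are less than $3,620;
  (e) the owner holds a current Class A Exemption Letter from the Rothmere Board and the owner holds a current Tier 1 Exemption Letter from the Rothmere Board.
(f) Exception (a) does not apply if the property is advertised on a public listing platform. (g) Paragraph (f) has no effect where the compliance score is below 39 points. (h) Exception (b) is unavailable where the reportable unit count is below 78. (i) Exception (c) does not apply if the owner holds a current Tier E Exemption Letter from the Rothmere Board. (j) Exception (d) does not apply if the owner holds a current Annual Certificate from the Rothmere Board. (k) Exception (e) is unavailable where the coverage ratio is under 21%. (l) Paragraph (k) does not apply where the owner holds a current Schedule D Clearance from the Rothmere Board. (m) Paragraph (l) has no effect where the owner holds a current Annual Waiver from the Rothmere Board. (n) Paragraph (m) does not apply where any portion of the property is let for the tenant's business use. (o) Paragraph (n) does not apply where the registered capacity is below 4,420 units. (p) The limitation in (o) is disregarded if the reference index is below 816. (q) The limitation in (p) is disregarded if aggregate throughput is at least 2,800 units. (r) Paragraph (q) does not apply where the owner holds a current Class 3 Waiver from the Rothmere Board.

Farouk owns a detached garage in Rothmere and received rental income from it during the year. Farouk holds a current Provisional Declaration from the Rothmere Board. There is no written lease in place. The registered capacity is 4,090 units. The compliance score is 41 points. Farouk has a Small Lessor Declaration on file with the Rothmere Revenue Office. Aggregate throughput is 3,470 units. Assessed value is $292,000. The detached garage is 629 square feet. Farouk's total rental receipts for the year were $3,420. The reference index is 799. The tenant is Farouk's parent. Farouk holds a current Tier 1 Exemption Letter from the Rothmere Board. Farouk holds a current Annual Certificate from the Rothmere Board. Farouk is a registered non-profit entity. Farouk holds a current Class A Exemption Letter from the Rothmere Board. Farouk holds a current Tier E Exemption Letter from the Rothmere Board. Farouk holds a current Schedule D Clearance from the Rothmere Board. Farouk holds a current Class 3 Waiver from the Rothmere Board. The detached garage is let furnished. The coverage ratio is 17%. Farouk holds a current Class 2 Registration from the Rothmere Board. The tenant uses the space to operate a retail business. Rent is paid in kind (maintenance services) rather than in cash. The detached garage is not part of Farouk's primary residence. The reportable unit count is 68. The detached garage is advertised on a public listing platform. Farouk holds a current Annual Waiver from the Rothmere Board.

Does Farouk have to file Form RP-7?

No — exception (e) applies; Farouk is not required to file Form RP-7.

Exception (a): rent is paid in kind; there is no written lease — every condition holds. But applying paragraphs (f)–(g): (f) operates — the property is publicly advertised. (g) is not triggered (the compliance score is 41 points, not below 39 points), so (f) stands. (a) is therefore removed.
Exception (b) is satisfied on its face — the tenant is an immediate family member; a current Class 2 Registration is held; Farouk is a registered non-profit. But applying paragraph (h): (h) operates — the reportable unit count is 68, below the 78 limit. (b) is therefore removed.
Exception (c) is satisfied on its face — a Small Lessor Declaration is on file; assessed value is $292,000, less than the $312,500 limit; the property is let furnished. However, paragraph (i) must be considered: (i) operates against (c): a current Tier E Exemption Letter is held. (c) is therefore removed.
Exception (d) fails — the detached garage is not part of the primary residence.
Exception (e): a current Class A Exemption Letter is held; a current Tier 1 Exemption Letter is held — every condition holds. Under paragraphs (k)–(r): (k) operates (the coverage ratio is 17%, under the 21% limit), but yields to (l): (l) operates against (k): a current Schedule D Clearance is held. (m) applies (a current Annual Waiver is held), but yields to (n): (n) is engaged — the space is let for business use. (o) applies (the registered capacity is 4,090 units, below the 4,420 units limit), but is itself disapplied by (p): (p) is engaged — the reference index is 799, below the 816 limit. (q) would limit (p) — aggregate throughput is 3,470 units, meeting the 2,800 units threshold — but (r) sets (q) aside: (r) is engaged — a current Class 3 Waiver is held. Exception (e) stands.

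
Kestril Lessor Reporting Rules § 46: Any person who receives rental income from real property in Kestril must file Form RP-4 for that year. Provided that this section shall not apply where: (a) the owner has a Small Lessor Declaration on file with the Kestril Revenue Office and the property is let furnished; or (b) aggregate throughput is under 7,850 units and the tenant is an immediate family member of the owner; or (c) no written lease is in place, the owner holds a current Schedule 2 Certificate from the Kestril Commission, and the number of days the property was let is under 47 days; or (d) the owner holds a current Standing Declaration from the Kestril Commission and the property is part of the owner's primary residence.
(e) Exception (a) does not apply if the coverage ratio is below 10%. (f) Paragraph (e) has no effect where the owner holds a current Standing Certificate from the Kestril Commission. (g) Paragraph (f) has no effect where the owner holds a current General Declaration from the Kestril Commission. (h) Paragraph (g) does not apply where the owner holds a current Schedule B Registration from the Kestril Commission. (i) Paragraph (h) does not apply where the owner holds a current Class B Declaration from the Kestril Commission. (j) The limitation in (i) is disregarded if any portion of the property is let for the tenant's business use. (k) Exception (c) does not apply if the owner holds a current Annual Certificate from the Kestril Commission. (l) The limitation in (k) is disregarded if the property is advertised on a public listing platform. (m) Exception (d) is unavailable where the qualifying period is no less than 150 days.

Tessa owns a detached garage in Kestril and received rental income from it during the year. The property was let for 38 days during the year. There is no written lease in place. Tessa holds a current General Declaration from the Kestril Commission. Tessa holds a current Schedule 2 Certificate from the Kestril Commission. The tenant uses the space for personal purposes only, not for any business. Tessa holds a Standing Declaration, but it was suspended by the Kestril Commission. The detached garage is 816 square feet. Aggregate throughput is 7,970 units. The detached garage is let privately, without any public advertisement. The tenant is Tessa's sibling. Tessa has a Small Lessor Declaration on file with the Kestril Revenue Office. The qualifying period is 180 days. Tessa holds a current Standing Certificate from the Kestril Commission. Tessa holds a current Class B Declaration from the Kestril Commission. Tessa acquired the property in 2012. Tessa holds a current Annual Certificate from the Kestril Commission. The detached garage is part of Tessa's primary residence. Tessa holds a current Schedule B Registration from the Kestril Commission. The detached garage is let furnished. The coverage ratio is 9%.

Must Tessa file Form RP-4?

Yes — Tessa must file Form RP-4.

Exception (a)'s conditions are all satisfied: a Small Lessor Declaration is on file; the property is let furnished. Turning to paragraphs (e)–(j): (e) operates against (a): the coverage ratio is 9%, below the 10% limit. (f) is engaged (a current Standing Certificate is held), but is overridden by (g): (g) operates against (f): a current General Declaration is held. (h) applies (a current Schedule B Registration is held), but is itself disapplied by (i): (i) operates — a current Class B Declaration is held. (j) does not operate here (the space is used for personal purposes only), so (i) stands. (a) is therefore removed.
Exception (b) fails — aggregate throughput is 7,970 units, not under 7,850 units.
Exception (c)'s conditions are all satisfied: there is no written lease; a current Schedule 2 Certificate is held; the number of days the property was let is 38 days, under the 47 days limit. Turning to paragraphs (k)–(l): (k) operates — a current Annual Certificate is held. (l), which would lift (k), is not engaged — the property is let privately without advertisement. So (c) is unavailable.
Exception (d) requires that the owner holds a current Standing Declaration from the Kestril Commission; but no current Standing Declaration is held, so (d) is unavailable.
None of the exceptions is available; § 46 applies in full.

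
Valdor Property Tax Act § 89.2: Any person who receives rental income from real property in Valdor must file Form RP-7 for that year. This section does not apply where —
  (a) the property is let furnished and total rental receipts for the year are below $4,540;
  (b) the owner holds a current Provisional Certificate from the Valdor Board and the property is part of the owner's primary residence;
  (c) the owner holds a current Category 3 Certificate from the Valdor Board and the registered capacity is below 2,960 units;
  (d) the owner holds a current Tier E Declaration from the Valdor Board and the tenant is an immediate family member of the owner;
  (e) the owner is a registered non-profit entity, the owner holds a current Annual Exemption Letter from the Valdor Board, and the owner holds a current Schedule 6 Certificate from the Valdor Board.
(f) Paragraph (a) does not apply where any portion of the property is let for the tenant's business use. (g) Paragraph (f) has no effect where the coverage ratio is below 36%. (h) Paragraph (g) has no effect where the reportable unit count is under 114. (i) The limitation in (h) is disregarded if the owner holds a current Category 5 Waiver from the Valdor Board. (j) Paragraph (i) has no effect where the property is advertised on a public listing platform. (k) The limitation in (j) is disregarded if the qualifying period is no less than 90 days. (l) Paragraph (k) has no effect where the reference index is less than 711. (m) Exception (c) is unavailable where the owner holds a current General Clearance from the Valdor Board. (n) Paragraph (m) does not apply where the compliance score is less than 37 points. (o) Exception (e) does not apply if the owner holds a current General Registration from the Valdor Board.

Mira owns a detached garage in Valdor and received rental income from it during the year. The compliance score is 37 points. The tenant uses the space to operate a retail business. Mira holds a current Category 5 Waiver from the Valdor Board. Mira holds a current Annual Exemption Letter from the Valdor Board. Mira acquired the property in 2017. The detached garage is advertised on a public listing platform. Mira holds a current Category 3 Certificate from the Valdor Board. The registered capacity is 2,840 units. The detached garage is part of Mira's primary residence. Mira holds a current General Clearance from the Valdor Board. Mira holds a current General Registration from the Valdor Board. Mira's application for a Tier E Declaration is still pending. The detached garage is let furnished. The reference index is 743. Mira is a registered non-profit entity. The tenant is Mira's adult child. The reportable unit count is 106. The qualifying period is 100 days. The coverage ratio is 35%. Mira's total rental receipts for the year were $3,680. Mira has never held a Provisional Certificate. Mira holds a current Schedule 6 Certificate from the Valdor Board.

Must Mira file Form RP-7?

Exception (a) is satisfied on its face — the property is let furnished; total rental receipts for the year are $3,680, below the $4,540 limit. Applying paragraphs (f)–(l): (f) applies (the space is let for business use), but is overridden by (g): (g) operates against (f): the coverage ratio is 35%, below the 36% limit. (h) operates (the reportable unit count is 106, under the 114 limit), but is set aside by (i): (i) operates against (h): a current Category 5 Waiver is held. (j) would limit (i) — the property is publicly advertised — but (k) sets (j) aside: (k) operates against (j): the qualifying period is 100 days, meeting the 90 days threshold. (l), which would lift (k), does not operate here — the reference index is 743, not less than 711. Exception (a) stands.
Exception (b) does not apply: the Provisional Certificate is not current.
Exception (c) is satisfied on its face — a current Category 3 Certificate is held; the registered capacity is 2,840 units, below the 2,960 units limit. But applying paragraphs (m)–(n): (m) operates against (c): a current General Clearance is held. (n), which would lift (m), does not operate here — the compliance score is 37 points, not less than 37 points. (c) is therefore removed.
Exception (d) requires that the owner holds a current Tier E Declaration from the Valdor Board; but the Tier E Declaration is not current, so (d) is unavailable.
Exception (e)'s conditions are all satisfied: Mira is a registered non-profit; a current Annual Exemption Letter is held; a current Schedule 6 Certificate is held. However, paragraph (o) must be considered: (o) operates against (e): a current General Registration is held. (e) is therefore removed.

No — exception (a) applies; Mira is not required to file Form RP-7.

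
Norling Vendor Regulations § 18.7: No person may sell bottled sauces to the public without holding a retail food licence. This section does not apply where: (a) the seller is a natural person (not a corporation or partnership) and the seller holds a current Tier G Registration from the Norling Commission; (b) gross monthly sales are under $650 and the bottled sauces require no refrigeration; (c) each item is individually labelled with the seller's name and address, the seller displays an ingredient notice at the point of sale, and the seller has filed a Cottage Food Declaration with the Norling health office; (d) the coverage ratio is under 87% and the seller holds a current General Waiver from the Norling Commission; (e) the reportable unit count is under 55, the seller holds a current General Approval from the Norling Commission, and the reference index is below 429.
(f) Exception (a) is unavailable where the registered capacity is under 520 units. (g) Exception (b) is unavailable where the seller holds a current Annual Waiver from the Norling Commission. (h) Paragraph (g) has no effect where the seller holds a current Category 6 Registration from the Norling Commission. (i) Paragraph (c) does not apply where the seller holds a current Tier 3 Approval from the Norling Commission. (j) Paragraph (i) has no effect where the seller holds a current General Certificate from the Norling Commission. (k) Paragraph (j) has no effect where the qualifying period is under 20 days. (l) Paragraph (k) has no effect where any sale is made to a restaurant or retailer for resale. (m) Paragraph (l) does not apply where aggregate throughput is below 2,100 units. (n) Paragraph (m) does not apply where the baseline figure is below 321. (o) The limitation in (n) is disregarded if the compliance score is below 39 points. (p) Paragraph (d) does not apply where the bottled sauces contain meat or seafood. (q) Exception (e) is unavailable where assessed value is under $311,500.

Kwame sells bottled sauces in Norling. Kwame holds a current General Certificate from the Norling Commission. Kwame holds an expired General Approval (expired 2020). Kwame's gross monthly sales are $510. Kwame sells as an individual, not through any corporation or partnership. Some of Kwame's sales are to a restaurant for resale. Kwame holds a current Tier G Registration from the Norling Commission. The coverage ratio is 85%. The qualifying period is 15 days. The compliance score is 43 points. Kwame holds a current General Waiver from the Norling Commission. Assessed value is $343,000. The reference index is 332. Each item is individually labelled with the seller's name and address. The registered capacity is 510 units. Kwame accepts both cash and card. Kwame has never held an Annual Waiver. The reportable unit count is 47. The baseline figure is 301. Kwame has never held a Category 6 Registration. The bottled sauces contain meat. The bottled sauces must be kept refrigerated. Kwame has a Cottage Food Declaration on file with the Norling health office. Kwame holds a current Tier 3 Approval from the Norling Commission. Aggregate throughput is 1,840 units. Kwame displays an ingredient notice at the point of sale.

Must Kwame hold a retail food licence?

Exception (a) is satisfied on its face — the seller is a natural person; a current Tier G Registration is held. Turning to paragraph (f): (f) operates — the registered capacity is 510 units, under the 520 units limit. So (a) is unavailable.
Exception (b) does not apply: the bottled sauces require refrigeration.
Exception (c)'s conditions are all satisfied: items are individually labelled; an ingredient notice is displayed; a Cottage Food Declaration is on file. As to paragraphs (i)–(o): (i) applies (a current Tier 3 Approval is held), but is overridden by (j): (j) operates against (i): a current General Certificate is held. (k) would limit (j) — the qualifying period is 15 days, under the 20 days limit — but (l) sets (k) aside: (l) applies — some sales are to a restaurant for resale. (m) would limit (l) — aggregate throughput is 1,840 units, below the 2,100 units limit — but (n) sets (m) aside: (n) applies — the baseline figure is 301, below the 321 limit. (o), which would lift (n), is not engaged — the compliance score is 43 points, not below 39 points. Exception (c) stands.
Exception (d)'s conditions are all satisfied: the coverage ratio is 85%, under the 87% limit; a current General Waiver is held. Turning to paragraph (p): (p) is engaged — the bottled sauces contain meat. Exception (d) does not apply.
Exception (e) does not apply: there is no General Approval in force.

No — exception (c) applies; Kwame is not required to hold a retail food licence.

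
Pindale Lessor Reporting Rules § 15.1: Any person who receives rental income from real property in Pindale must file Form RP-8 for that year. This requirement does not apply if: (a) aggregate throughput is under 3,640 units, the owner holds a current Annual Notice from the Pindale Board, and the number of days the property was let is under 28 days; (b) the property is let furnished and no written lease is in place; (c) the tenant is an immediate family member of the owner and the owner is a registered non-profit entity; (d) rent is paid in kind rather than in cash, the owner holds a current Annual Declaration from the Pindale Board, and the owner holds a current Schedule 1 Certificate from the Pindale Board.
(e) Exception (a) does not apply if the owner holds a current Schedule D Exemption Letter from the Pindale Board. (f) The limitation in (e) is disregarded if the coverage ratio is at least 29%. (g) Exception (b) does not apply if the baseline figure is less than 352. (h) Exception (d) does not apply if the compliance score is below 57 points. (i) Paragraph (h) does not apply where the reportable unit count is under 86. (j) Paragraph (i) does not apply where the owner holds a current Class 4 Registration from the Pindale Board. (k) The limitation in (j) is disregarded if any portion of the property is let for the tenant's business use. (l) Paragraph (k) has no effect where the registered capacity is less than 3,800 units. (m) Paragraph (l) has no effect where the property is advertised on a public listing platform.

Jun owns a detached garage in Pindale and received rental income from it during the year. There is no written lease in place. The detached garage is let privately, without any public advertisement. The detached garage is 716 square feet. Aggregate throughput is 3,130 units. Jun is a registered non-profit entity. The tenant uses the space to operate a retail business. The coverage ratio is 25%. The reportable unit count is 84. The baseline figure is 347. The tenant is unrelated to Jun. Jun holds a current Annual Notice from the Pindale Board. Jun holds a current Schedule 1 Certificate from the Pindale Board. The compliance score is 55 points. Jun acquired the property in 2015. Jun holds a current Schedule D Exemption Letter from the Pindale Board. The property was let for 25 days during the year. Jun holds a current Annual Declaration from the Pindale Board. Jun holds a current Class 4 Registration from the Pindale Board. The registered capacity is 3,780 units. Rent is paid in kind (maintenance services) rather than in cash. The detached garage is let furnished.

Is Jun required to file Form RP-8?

Yes — Jun must file Form RP-8.

All of (a)'s requirements are met (aggregate throughput is 3,130 units, under the 3,640 units limit; a current Annual Notice is held; the number of days the property was let is 25 days, under the 28 days limit). Turning to paragraphs (e)–(f): (e) is engaged — a current Schedule D Exemption Letter is held. (f) does not operate here (the coverage ratio is 25%, short of 29%), so (e) stands. So (a) is unavailable.
Exception (b): the property is let furnished; there is no written lease — every condition holds. However, paragraph (g) must be considered: (g) operates — the baseline figure is 347, less than the 352 limit. (b) is therefore removed.
Exception (c) fails — the tenant is unrelated to the owner.
Exception (d) is satisfied on its face — rent is paid in kind; a current Annual Declaration is held; a current Schedule 1 Certificate is held. Turning to paragraphs (h)–(m): (h) operates — the compliance score is 55 points, below the 57 points limit. (i) is triggered (the reportable unit count is 84, under the 86 limit), but is displaced by (j): (j) operates against (i): a current Class 4 Registration is held. (k) applies (the space is let for business use), but is itself disapplied by (l): (l) is engaged — the registered capacity is 3,780 units, less than the 3,800 units limit. (m) is not triggered (the property is let privately without advertisement), so (l) stands. (d) is therefore removed.
No exception is made out. Jun falls within the general rule.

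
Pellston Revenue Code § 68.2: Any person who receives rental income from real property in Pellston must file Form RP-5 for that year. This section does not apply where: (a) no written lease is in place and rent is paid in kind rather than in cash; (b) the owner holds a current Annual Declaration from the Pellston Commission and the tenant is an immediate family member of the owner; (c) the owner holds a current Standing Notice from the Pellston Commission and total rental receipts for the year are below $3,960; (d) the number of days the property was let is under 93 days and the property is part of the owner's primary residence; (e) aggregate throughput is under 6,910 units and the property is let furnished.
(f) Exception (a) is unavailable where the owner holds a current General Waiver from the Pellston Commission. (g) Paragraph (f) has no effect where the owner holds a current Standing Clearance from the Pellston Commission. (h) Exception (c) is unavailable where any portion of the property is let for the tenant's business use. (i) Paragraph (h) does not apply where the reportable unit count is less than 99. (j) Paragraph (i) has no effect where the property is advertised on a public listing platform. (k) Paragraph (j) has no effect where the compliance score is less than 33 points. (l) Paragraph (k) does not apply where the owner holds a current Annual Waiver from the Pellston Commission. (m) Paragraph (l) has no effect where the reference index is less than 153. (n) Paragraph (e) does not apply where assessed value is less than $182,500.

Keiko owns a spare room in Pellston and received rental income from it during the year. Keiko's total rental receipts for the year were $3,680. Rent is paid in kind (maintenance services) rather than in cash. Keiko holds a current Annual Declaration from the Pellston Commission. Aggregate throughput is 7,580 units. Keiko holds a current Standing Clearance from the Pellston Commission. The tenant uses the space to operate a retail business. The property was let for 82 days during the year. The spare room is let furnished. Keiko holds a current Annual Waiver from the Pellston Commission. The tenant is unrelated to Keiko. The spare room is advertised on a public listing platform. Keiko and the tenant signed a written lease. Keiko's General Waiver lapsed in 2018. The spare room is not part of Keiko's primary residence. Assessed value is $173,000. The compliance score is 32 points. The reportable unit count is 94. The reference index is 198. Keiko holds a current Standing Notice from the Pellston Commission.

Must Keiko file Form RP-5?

Exception (a) does not apply: a written lease is in place.
Exception (b) requires that the tenant is an immediate family member of the owner; but the tenant is unrelated to the owner, so (b) is unavailable.
All of (c)'s requirements are met (a current Standing Notice is held; total rental receipts for the year are $3,680, below the $3,960 limit). But applying paragraphs (h)–(m): (h) is engaged — the space is let for business use. (i) is engaged (the reportable unit count is 94, less than the 99 limit), but is overridden by (j): (j) applies — the property is publicly advertised. (k) would limit (j) — the compliance score is 32 points, less than the 33 points limit — but (l) sets (k) aside: (l) operates against (k): a current Annual Waiver is held. (m) is not triggered (the reference index is 198, not less than 153), so (l) stands. Exception (c) does not apply.
Exception (d) requires that the property is part of the owner's primary residence; but the spare room is not part of the primary residence, so (d) is unavailable.
Exception (e) requires that aggregate throughput is under 6,910 units; but aggregate throughput is 7,580 units, not under 6,910 units, so (e) is unavailable.
No exception applies. The general rule governs.

Yes — Keiko must file Form RP-5.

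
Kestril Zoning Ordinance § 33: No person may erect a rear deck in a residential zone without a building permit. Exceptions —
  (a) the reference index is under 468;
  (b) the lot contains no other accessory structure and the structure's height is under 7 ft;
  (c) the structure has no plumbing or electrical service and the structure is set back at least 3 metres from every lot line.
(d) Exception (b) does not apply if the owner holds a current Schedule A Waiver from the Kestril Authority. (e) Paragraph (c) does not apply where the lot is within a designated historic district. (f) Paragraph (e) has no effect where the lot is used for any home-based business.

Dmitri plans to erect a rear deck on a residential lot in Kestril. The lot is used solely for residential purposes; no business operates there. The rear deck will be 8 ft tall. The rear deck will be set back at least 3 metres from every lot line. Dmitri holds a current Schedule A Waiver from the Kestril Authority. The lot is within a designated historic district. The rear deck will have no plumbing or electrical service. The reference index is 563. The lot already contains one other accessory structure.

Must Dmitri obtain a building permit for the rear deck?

Yes — Dmitri must obtain a building permit.

Exception (a) fails — the reference index is 563, not under 468.
Exception (b) fails — the lot already has another accessory structure.
All of (c)'s requirements are met (there is no plumbing or electrical service; the setback is at least 3 m on every side). Turning to paragraphs (e)–(f): (e) operates against (c): the lot is in a historic district. (f) is not engaged (the lot is solely residential), so (e) stands. So (c) is unavailable.
No exception applies. The general rule governs.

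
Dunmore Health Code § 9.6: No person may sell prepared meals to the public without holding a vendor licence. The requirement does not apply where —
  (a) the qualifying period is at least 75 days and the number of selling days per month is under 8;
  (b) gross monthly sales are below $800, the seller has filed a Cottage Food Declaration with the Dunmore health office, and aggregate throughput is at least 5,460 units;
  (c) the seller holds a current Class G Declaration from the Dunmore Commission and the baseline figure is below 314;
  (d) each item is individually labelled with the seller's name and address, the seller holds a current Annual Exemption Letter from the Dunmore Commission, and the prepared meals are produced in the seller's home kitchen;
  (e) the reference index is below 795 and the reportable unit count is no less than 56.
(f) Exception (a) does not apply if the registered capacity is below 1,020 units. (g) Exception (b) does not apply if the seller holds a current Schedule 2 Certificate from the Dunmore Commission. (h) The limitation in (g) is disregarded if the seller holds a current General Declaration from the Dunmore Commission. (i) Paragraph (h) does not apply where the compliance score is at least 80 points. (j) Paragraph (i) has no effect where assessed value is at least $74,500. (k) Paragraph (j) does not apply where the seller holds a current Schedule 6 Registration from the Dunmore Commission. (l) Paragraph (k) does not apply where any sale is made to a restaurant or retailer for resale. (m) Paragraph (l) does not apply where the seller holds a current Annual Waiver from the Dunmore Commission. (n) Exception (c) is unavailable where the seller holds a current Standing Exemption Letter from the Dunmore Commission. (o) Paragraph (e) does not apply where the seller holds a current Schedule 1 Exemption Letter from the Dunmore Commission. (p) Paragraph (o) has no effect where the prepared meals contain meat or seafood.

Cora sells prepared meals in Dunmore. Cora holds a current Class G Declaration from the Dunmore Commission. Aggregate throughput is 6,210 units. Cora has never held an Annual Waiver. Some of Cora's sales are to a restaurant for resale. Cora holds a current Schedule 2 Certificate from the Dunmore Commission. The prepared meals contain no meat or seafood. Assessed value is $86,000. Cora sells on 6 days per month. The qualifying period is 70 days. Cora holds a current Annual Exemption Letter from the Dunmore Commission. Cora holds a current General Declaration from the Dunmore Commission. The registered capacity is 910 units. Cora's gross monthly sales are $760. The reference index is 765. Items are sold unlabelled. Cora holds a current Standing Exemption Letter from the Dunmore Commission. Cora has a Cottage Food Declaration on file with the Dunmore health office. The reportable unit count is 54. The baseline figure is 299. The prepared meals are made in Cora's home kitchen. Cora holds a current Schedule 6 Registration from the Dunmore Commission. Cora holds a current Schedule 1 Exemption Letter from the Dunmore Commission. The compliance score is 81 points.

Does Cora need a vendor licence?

No — exception (b) applies; Cora is not required to hold a vendor licence.

Exception (a) requires that the qualifying period is at least 75 days; but the qualifying period is 70 days, short of 75 days, so (a) is unavailable.
Exception (b)'s conditions are all satisfied: gross monthly sales are $760, below the $800 limit; a Cottage Food Declaration is on file; aggregate throughput is 6,210 units, meeting the 5,460 units threshold. Considering the limiting provisions: (g) is engaged (a current Schedule 2 Certificate is held), but is itself disapplied by (h): (h) operates against (g): a current General Declaration is held. (i) would limit (h) — the compliance score is 81 points, meeting the 80 points threshold — but (j) sets (i) aside: (j) operates — assessed value is $86,000, meeting the $74,500 threshold. (k) applies (a current Schedule 6 Registration is held), but is set aside by (l): (l) operates against (k): some sales are to a restaurant for resale. (m) is not triggered (there is no Annual Waiver in force), so (l) stands. Exception (b) stands.
Exception (c): a current Class G Declaration is held; the baseline figure is 299, below the 314 limit — every condition holds. Turning to paragraph (n): (n) operates — a current Standing Exemption Letter is held. Exception (c) does not apply.
Exception (d) does not apply: items are sold unlabelled.
Exception (e) requires that the reportable unit count is no less than 56; but the reportable unit count is 54, short of 56, so (e) is unavailable.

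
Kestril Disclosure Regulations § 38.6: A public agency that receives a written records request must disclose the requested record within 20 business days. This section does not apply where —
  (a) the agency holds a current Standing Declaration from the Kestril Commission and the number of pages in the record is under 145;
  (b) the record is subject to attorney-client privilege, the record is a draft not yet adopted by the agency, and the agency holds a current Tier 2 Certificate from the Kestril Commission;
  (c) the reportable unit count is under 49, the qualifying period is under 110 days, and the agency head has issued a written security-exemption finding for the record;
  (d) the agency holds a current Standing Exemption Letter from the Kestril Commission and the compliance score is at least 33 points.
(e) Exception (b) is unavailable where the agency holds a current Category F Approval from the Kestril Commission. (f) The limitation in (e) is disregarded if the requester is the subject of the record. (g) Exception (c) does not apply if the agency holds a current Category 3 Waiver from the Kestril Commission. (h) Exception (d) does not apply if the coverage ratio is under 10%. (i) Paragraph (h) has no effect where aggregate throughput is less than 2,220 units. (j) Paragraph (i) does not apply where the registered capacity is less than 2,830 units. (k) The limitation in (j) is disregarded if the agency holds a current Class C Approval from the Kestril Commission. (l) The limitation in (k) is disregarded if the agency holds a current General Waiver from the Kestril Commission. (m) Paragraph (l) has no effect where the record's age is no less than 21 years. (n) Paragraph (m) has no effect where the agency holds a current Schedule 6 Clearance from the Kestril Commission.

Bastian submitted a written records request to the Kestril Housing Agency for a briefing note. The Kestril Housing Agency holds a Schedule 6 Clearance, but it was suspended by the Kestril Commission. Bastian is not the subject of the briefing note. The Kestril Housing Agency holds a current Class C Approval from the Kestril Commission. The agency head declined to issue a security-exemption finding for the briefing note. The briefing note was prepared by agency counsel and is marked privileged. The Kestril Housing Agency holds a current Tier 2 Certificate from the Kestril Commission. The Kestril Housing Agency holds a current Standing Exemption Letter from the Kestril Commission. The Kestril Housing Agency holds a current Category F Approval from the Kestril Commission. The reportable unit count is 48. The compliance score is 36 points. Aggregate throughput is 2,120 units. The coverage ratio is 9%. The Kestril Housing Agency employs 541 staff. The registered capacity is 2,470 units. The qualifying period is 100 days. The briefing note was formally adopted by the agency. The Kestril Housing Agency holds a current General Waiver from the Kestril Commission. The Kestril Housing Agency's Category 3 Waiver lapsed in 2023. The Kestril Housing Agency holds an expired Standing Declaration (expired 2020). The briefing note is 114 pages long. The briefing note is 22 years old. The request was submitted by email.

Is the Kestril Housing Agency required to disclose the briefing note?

Exception (a) fails — no current Standing Declaration is held.
Exception (b) does not apply: the briefing note has been formally adopted.
Exception (c) does not apply: the agency head declined to issue a security-exemption finding.
Exception (d): a current Standing Exemption Letter is held; the compliance score is 36 points, meeting the 33 points threshold — every condition holds. Applying paragraphs (h)–(n): (h) would limit (d) — the coverage ratio is 9%, under the 10% limit — but (i) sets (h) aside: (i) is triggered — aggregate throughput is 2,120 units, less than the 2,220 units limit. (j) would limit (i) — the registered capacity is 2,470 units, less than the 2,830 units limit — but (k) sets (j) aside: (k) operates against (j): a current Class C Approval is held. (l) operates (a current General Waiver is held), but is overridden by (m): (m) is triggered — the record's age is 22 years, meeting the 21 years threshold. (n) is not engaged (no current Schedule 6 Clearance is held), so (m) stands. So (d) applies.

No — exception (d) applies; the Kestril Housing Agency is not required to disclose the briefing note.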